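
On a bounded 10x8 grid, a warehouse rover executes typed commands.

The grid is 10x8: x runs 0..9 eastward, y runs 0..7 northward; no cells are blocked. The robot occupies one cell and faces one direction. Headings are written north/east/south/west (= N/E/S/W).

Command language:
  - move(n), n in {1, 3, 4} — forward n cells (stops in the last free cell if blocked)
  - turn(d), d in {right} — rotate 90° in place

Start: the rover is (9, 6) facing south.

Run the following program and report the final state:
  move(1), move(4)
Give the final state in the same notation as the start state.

(9, 1) facing south

from: (9, 6) facing south
t=1 move(1) ⇒ (9, 5) facing south
t=2 move(4) ⇒ (9, 1) facing south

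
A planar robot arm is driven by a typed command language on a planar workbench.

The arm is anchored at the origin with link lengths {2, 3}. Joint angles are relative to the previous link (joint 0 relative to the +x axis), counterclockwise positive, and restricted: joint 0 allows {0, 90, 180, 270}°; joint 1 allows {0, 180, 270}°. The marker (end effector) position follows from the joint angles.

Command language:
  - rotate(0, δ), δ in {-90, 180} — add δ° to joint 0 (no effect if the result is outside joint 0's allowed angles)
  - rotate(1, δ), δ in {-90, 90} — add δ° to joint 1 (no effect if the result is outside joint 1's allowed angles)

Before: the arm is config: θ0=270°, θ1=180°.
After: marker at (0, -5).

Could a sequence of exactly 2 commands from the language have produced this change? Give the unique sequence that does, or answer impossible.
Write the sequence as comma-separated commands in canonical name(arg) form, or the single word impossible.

from: config: θ0=270°, θ1=180°
[1] after rotate(1, 90): config: θ0=270°, θ1=270°
[2] after rotate(1, 90): config: θ0=270°, θ1=0°
no other 2-command option fits: unique.

rotate(1, 90), rotate(1, 90)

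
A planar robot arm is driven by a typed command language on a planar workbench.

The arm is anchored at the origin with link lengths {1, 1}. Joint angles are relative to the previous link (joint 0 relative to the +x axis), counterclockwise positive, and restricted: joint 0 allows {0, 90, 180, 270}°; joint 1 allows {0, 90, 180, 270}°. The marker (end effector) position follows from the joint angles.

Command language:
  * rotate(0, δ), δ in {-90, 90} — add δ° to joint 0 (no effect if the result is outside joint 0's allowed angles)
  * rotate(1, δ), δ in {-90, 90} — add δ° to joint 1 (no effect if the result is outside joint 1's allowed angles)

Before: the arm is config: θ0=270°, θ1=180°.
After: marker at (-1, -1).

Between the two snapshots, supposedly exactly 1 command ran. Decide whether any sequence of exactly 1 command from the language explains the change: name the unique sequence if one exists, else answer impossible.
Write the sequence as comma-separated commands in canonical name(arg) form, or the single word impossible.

rotate(1, 90)

from: config: θ0=270°, θ1=180°
t=1 rotate(1, 90) ⇒ config: θ0=270°, θ1=270°
all 4 alternatives checked — unique.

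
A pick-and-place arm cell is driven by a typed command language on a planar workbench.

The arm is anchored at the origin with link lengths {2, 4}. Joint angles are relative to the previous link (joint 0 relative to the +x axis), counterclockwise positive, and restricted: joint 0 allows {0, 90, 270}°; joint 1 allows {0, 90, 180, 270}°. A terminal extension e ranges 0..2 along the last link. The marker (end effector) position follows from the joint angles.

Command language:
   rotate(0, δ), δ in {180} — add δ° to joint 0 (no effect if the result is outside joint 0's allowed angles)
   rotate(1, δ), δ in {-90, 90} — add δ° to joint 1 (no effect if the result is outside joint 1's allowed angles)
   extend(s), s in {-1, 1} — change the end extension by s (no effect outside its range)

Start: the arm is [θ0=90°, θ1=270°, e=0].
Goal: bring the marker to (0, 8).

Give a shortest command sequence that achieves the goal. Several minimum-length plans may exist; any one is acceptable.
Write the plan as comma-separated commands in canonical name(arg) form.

extend(1), extend(1), rotate(1, 90)

initial: [θ0=90°, θ1=270°, e=0]
step 1 (extend(1)): [θ0=90°, θ1=270°, e=1]
step 2 (extend(1)): [θ0=90°, θ1=270°, e=2]
step 3 (rotate(1, 90)): [θ0=90°, θ1=0°, e=2]
no 2-step plan works, so 3 is optimal.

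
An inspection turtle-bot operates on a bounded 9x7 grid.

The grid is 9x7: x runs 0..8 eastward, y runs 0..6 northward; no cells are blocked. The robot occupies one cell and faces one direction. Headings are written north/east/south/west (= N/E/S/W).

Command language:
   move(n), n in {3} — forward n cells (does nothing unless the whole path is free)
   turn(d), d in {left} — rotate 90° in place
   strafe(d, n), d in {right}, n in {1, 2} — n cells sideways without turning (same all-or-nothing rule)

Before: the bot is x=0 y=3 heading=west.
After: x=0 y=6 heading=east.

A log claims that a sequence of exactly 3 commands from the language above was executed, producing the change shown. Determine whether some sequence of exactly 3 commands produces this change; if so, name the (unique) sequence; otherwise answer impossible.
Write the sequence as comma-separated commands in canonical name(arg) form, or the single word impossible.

impossible

checked all 3-command options: none fits.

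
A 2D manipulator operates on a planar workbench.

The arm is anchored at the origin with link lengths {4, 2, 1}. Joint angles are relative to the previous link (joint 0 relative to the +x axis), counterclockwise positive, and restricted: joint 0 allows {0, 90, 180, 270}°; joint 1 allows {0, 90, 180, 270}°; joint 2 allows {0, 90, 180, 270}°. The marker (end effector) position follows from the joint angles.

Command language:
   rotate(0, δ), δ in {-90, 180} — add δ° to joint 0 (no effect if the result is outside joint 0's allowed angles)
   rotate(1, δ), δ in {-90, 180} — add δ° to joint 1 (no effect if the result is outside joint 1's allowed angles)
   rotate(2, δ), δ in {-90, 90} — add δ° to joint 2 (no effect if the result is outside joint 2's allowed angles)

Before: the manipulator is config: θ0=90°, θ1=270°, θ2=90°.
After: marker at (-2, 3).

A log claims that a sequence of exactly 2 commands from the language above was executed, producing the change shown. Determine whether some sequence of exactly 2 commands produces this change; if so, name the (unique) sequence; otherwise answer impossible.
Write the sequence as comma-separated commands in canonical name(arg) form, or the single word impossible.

rotate(1, -90), rotate(1, -90)

start: config: θ0=90°, θ1=270°, θ2=90°
1. rotate(1, -90) → config: θ0=90°, θ1=180°, θ2=90°
2. rotate(1, -90) → config: θ0=90°, θ1=90°, θ2=90°
all 36 alternatives checked — unique.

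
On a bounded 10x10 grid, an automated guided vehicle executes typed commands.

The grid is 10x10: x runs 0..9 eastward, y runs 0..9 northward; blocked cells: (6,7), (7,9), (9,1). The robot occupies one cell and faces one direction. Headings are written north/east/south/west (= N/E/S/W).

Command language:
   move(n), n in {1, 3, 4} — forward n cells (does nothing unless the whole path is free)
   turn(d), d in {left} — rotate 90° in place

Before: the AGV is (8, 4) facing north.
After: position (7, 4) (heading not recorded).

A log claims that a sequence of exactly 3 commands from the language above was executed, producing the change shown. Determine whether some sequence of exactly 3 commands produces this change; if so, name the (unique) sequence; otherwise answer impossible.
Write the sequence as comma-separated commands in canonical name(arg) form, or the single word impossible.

turn(left), move(1), turn(left)

initial: (8, 4) facing north
[1] after turn(left): (8, 4) facing west
[2] after move(1): (7, 4) facing west
[3] after turn(left): (7, 4) facing south
uniquely the one of 64 3-step routes that fits.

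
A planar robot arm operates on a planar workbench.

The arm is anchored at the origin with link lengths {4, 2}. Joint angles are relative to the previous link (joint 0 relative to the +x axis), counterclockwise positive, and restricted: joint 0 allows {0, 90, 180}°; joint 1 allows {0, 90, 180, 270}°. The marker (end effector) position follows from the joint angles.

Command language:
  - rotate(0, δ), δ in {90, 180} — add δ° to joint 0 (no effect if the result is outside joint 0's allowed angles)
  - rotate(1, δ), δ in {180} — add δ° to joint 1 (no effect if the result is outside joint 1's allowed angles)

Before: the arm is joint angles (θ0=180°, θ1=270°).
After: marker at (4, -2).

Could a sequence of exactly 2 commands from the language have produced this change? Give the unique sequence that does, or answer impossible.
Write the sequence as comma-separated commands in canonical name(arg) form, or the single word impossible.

rotate(0, 90), rotate(0, 180)

key: running rotate(0, 180) before rotate(0, 90) would end elsewhere — order is forced
start: joint angles (θ0=180°, θ1=270°)
t=1 rotate(0, 90) ⇒ joint angles (θ0=180°, θ1=270°)
t=2 rotate(0, 180) ⇒ joint angles (θ0=0°, θ1=270°)
no other 2-command option fits: unique.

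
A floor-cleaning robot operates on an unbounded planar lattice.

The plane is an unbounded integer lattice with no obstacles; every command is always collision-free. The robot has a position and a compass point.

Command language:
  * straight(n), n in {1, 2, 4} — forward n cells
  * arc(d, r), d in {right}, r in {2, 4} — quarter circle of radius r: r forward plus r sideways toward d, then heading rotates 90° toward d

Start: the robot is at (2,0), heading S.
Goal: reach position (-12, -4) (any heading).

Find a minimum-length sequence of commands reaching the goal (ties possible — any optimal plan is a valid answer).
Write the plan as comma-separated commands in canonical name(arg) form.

arc(right, 4), straight(2), straight(4), straight(4)

t0: at (2,0), heading S
1. arc(right, 4) → at (-2,-4), heading W
2. straight(2) → at (-4,-4), heading W
3. straight(4) → at (-8,-4), heading W
4. straight(4) → at (-12,-4), heading W
minimal: 4 command(s), checked below 4.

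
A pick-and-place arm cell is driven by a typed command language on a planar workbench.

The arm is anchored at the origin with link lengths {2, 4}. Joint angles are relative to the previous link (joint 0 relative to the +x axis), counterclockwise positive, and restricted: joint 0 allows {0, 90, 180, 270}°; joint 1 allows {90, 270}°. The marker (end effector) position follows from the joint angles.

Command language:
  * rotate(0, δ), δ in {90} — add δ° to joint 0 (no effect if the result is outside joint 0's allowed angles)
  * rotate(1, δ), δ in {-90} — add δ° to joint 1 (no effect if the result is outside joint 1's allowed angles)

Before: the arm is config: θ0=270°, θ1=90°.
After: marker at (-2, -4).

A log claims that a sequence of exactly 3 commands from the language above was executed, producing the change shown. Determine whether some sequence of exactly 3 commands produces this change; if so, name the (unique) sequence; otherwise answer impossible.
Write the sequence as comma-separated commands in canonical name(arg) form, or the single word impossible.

rotate(0, 90), rotate(0, 90), rotate(0, 90)

initial: config: θ0=270°, θ1=90°
step 1 (rotate(0, 90)): config: θ0=0°, θ1=90°
step 2 (rotate(0, 90)): config: θ0=90°, θ1=90°
step 3 (rotate(0, 90)): config: θ0=180°, θ1=90°
uniquely the one of 8 3-step routes that fits.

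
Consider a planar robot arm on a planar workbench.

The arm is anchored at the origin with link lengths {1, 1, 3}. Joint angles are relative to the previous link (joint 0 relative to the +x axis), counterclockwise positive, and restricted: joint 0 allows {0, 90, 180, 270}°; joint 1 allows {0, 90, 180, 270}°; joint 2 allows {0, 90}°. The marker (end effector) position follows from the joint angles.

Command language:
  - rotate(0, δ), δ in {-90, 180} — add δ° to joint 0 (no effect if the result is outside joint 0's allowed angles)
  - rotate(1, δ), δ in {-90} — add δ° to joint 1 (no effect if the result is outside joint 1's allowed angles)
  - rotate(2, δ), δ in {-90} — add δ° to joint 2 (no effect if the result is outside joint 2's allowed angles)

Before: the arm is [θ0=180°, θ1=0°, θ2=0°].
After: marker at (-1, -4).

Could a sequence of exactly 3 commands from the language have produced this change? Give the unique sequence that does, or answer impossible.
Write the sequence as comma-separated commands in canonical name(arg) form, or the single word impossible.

from: [θ0=180°, θ1=0°, θ2=0°]
t=1 rotate(1, -90) ⇒ [θ0=180°, θ1=270°, θ2=0°]
t=2 rotate(1, -90) ⇒ [θ0=180°, θ1=180°, θ2=0°]
t=3 rotate(1, -90) ⇒ [θ0=180°, θ1=90°, θ2=0°]
uniquely the one of 64 3-step routes that fits.

rotate(1, -90), rotate(1, -90), rotate(1, -90)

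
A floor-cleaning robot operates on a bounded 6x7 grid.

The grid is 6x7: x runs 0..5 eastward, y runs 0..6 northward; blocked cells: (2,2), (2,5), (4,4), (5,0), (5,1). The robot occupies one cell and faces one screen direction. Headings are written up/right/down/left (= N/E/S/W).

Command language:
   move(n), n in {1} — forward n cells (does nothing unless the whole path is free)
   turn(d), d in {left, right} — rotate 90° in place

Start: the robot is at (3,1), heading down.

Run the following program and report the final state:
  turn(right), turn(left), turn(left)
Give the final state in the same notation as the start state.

at (3,1), heading right

begin: at (3,1), heading down
[1] after turn(right): at (3,1), heading left
[2] after turn(left): at (3,1), heading down
[3] after turn(left): at (3,1), heading right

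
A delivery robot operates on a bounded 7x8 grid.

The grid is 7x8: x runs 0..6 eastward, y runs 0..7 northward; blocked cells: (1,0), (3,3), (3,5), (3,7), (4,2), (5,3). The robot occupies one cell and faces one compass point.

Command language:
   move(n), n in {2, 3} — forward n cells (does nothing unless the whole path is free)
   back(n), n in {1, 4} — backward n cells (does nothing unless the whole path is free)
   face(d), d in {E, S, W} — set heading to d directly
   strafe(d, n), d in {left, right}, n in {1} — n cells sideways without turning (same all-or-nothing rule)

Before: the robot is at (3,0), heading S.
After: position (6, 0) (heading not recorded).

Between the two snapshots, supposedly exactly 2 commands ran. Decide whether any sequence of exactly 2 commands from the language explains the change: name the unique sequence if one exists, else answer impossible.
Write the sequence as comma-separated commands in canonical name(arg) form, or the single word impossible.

key: running move(3) before face(E) would end elsewhere — order is forced
t0: at (3,0), heading S
t=1 face(E) ⇒ at (3,0), heading E
t=2 move(3) ⇒ at (6,0), heading E
no rival 2-sequence matches.

face(E), move(3)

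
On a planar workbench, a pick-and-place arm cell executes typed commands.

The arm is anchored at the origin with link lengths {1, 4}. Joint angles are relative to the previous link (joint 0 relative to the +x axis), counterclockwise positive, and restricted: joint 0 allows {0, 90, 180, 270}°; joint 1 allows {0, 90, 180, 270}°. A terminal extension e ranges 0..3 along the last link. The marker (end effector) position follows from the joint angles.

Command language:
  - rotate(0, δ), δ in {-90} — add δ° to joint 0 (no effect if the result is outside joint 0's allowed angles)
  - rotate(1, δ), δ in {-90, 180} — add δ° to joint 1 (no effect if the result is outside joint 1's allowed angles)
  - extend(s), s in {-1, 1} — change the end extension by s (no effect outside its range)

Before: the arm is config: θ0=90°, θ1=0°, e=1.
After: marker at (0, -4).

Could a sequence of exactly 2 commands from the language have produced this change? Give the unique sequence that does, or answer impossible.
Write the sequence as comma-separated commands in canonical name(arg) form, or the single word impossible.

begin: config: θ0=90°, θ1=0°, e=1
1. rotate(1, -90) → config: θ0=90°, θ1=270°, e=1
2. rotate(1, -90) → config: θ0=90°, θ1=180°, e=1
no other 2-command option fits: unique.

rotate(1, -90), rotate(1, -90)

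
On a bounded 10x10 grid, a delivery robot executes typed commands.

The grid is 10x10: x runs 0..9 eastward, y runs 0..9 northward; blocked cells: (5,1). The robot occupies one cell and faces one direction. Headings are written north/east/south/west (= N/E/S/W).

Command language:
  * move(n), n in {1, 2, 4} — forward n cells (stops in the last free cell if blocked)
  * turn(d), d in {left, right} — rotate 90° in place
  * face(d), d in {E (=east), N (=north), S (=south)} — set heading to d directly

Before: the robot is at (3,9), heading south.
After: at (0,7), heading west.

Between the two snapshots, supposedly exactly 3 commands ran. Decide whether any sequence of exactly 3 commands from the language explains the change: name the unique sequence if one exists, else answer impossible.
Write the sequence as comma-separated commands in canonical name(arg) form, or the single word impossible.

key: running move(4) before move(2) would end elsewhere — order is forced
begin: at (3,9), heading south
step 1 (move(2)): at (3,7), heading south
step 2 (turn(right)): at (3,7), heading west
step 3 (move(4)): at (0,7), heading west
no other 3-command option fits: unique.

move(2), turn(right), move(4)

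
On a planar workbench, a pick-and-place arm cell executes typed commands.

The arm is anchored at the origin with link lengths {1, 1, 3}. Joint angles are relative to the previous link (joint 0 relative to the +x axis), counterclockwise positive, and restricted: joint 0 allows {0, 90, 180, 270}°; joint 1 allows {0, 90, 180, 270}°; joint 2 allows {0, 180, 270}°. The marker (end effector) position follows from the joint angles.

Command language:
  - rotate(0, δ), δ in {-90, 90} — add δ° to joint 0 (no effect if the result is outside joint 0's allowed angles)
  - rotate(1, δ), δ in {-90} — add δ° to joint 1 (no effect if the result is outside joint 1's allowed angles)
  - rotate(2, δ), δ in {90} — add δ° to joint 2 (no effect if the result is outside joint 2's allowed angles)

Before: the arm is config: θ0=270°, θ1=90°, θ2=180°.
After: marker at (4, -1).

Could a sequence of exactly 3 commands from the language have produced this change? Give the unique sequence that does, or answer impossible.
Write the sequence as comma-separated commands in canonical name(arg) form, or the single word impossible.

from: config: θ0=270°, θ1=90°, θ2=180°
t=1 rotate(2, 90) ⇒ config: θ0=270°, θ1=90°, θ2=270°
t=2 rotate(2, 90) ⇒ config: θ0=270°, θ1=90°, θ2=0°
t=3 rotate(2, 90) ⇒ config: θ0=270°, θ1=90°, θ2=0°
all 64 alternatives checked — unique.

rotate(2, 90), rotate(2, 90), rotate(2, 90)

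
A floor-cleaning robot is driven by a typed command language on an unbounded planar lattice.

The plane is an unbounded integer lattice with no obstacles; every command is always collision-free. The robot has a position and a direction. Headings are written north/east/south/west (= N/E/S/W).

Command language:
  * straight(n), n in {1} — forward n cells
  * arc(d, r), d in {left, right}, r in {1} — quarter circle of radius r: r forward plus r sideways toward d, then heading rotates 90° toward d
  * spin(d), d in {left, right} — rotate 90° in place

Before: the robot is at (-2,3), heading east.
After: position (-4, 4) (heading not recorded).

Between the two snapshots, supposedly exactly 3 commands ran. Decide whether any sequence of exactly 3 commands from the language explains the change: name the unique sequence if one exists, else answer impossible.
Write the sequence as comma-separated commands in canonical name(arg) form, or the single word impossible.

key: order matters: swapping spin(left) and straight(1) lands elsewhere
t0: at (-2,3), heading east
t=1 spin(left) ⇒ at (-2,3), heading north
t=2 arc(left, 1) ⇒ at (-3,4), heading west
t=3 straight(1) ⇒ at (-4,4), heading west
all 125 alternatives checked — unique.

spin(left), arc(left, 1), straight(1)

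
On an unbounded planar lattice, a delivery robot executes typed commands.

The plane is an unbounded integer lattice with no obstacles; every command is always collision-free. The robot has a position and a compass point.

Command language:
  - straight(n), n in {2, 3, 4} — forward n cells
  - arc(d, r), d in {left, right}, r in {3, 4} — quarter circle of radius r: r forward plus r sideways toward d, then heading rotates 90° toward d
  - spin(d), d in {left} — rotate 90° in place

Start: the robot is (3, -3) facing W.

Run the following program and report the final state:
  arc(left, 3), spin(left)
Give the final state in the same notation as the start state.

(0, -6) facing E

start: (3, -3) facing W
[1] after arc(left, 3): (0, -6) facing S
[2] after spin(left): (0, -6) facing E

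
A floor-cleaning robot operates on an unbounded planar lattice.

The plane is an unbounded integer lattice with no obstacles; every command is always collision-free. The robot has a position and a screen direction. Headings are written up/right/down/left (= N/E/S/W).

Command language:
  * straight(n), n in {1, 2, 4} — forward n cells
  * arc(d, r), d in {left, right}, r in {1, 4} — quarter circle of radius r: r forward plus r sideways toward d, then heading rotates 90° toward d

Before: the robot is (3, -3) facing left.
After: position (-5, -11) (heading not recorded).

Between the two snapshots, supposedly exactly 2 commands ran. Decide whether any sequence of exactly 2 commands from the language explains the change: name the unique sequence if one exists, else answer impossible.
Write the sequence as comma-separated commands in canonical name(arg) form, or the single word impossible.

key: running arc(right, 4) before arc(left, 4) would end elsewhere — order is forced
start: (3, -3) facing left
t=1 arc(left, 4) ⇒ (-1, -7) facing down
t=2 arc(right, 4) ⇒ (-5, -11) facing left
no rival 2-sequence matches.

arc(left, 4), arc(right, 4)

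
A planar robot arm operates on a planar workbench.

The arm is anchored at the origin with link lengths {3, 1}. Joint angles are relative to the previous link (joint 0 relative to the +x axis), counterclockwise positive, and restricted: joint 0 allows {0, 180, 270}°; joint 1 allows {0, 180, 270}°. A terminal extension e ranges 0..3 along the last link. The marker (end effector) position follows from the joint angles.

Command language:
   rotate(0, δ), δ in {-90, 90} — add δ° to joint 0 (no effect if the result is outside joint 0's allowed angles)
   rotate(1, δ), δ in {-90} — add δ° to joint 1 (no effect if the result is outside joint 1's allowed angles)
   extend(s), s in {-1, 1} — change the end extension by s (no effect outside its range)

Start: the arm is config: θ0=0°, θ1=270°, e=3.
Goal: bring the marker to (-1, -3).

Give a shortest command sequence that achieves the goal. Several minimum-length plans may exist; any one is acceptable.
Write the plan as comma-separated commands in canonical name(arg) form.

begin: config: θ0=0°, θ1=270°, e=3
step 1 (rotate(0, -90)): config: θ0=270°, θ1=270°, e=3
step 2 (extend(-1)): config: θ0=270°, θ1=270°, e=2
step 3 (extend(-1)): config: θ0=270°, θ1=270°, e=1
step 4 (extend(-1)): config: θ0=270°, θ1=270°, e=0
minimal: 4 command(s), checked below 4.

rotate(0, -90), extend(-1), extend(-1), extend(-1)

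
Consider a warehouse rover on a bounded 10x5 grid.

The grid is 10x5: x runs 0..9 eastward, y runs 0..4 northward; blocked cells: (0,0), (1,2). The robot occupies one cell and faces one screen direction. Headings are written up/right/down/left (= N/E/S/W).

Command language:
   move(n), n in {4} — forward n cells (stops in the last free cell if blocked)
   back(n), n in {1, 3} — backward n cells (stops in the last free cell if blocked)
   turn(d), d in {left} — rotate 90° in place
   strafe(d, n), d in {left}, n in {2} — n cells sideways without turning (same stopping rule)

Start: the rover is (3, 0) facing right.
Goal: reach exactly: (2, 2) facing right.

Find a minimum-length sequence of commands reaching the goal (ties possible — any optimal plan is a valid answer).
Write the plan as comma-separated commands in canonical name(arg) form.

back(1), strafe(left, 2)

from: (3, 0) facing right
[1] after back(1): (2, 0) facing right
[2] after strafe(left, 2): (2, 2) facing right
shorter routes all fall short; 2 is best.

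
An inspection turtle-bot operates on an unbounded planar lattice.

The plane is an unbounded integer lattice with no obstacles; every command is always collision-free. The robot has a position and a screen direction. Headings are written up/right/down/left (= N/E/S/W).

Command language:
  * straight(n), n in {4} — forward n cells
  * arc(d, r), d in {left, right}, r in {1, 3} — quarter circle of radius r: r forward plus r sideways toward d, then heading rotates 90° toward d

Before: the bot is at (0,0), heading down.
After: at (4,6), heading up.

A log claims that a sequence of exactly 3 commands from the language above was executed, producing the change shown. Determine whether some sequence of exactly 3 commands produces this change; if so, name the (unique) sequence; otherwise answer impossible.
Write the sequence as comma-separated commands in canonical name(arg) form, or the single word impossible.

arc(left, 1), arc(left, 3), straight(4)

key: position moved to (4,6) AND the heading swung to N — translation plus rotation needed
initial: at (0,0), heading down
[1] after arc(left, 1): at (1,-1), heading right
[2] after arc(left, 3): at (4,2), heading up
[3] after straight(4): at (4,6), heading up
no rival 3-sequence matches.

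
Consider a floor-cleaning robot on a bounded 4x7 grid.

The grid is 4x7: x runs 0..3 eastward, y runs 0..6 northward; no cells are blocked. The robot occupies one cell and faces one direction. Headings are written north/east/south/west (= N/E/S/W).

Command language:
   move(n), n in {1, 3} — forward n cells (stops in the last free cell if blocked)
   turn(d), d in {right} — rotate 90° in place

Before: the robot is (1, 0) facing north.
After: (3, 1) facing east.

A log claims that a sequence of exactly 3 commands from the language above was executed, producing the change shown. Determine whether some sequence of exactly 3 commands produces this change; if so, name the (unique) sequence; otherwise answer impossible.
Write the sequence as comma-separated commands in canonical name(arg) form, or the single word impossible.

key: move(3) runs into the grid edge before its full distance
t0: (1, 0) facing north
[1] after move(1): (1, 1) facing north
[2] after turn(right): (1, 1) facing east
[3] after move(3): (3, 1) facing east
uniquely the one of 27 3-step routes that fits.

move(1), turn(right), move(3)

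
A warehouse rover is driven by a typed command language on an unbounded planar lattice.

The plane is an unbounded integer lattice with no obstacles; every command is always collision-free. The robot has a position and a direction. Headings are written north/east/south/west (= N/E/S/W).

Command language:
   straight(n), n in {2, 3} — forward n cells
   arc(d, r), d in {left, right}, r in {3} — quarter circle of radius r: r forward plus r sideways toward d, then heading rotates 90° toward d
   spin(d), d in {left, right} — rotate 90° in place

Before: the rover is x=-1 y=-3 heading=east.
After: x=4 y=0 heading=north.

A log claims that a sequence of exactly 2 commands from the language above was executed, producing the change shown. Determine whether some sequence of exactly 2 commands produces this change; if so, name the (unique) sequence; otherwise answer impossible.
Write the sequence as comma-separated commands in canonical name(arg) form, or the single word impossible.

key: position moved to (4,0) AND the heading swung to N — translation plus rotation needed
begin: x=-1 y=-3 heading=east
step 1 (straight(2)): x=1 y=-3 heading=east
step 2 (arc(left, 3)): x=4 y=0 heading=north
no rival 2-sequence matches.

straight(2), arc(left, 3)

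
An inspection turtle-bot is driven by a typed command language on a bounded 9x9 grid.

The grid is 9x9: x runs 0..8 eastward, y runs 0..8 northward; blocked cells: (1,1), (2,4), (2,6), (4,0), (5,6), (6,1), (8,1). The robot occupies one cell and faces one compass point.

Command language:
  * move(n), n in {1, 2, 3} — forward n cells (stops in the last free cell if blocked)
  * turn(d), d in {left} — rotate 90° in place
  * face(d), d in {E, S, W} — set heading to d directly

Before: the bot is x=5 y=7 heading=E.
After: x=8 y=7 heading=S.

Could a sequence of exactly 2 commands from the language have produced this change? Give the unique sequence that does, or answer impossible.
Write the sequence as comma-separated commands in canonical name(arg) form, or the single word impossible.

move(3), face(S)

key: position moved to (8,7) AND the heading swung to S — translation plus rotation needed
from: x=5 y=7 heading=E
1. move(3) → x=8 y=7 heading=E
2. face(S) → x=8 y=7 heading=S
no rival 2-sequence matches.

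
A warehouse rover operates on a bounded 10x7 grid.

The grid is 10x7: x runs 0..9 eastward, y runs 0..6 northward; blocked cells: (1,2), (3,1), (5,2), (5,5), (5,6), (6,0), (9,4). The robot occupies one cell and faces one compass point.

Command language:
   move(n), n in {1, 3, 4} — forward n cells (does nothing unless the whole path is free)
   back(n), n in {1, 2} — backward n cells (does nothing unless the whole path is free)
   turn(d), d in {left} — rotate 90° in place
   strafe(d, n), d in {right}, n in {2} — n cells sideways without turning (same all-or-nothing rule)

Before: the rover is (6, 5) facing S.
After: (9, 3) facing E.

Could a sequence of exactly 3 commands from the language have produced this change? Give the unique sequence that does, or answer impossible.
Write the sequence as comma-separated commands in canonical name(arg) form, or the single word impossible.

turn(left), strafe(right, 2), move(3)

key: order matters: swapping turn(left) and move(3) lands elsewhere
t0: (6, 5) facing S
t=1 turn(left) ⇒ (6, 5) facing E
t=2 strafe(right, 2) ⇒ (6, 3) facing E
t=3 move(3) ⇒ (9, 3) facing E
uniquely the one of 343 3-step routes that fits.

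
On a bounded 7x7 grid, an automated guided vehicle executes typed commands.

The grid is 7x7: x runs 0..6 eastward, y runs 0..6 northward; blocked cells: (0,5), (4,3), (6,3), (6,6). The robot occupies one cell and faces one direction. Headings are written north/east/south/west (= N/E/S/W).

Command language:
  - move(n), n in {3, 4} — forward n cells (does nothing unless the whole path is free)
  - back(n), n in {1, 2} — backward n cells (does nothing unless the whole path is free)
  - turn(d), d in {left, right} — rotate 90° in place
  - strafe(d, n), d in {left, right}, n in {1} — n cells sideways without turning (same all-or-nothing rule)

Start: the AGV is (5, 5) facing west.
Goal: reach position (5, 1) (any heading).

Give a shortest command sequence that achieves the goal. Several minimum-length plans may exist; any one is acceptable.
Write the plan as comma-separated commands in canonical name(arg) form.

turn(left), move(4)

initial: (5, 5) facing west
1. turn(left) → (5, 5) facing south
2. move(4) → (5, 1) facing south
minimal: 2 command(s), checked below 2.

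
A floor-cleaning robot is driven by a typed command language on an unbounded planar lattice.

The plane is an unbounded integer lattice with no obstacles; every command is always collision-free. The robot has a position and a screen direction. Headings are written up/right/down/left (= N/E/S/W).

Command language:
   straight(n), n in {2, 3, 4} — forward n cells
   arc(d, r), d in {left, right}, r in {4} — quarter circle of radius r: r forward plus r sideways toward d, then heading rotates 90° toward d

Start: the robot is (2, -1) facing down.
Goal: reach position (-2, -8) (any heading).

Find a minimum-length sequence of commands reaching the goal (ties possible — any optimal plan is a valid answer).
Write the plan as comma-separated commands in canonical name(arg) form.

straight(3), arc(right, 4)

begin: (2, -1) facing down
step 1 (straight(3)): (2, -4) facing down
step 2 (arc(right, 4)): (-2, -8) facing left
minimal: 2 command(s), checked below 2.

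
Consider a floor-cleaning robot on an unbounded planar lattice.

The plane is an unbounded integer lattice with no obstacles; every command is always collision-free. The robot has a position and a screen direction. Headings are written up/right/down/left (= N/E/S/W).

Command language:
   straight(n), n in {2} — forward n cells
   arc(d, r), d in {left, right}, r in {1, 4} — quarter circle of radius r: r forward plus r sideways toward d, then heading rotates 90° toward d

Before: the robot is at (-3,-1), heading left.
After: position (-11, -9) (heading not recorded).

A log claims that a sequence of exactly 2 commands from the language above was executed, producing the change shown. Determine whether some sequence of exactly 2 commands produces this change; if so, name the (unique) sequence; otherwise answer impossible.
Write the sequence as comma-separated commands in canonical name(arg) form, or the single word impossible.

arc(left, 4), arc(right, 4)

key: order matters: swapping arc(left, 4) and arc(right, 4) lands elsewhere
begin: at (-3,-1), heading left
[1] after arc(left, 4): at (-7,-5), heading down
[2] after arc(right, 4): at (-11,-9), heading left
all 25 alternatives checked — unique.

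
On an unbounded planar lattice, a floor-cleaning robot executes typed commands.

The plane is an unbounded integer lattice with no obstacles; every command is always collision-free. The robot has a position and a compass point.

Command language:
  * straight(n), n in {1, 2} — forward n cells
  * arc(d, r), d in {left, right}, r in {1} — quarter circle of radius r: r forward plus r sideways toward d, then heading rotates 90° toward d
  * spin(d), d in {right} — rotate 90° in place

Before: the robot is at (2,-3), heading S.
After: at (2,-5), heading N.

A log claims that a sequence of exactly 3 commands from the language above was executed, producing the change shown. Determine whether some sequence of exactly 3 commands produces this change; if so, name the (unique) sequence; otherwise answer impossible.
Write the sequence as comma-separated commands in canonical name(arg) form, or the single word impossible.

straight(2), spin(right), spin(right)

key: position moved to (2,-5) AND the heading swung to N — translation plus rotation needed
initial: at (2,-3), heading S
step 1 (straight(2)): at (2,-5), heading S
step 2 (spin(right)): at (2,-5), heading W
step 3 (spin(right)): at (2,-5), heading N
no rival 3-sequence matches.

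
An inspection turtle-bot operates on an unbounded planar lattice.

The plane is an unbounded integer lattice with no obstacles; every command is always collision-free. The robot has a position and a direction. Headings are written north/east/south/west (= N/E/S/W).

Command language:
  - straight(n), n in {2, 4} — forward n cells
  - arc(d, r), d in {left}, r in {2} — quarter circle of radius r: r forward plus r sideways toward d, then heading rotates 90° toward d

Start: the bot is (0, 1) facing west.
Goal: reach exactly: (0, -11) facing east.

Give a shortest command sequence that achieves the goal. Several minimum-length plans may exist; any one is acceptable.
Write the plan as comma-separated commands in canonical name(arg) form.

arc(left, 2), straight(4), straight(4), arc(left, 2)

t0: (0, 1) facing west
step 1 (arc(left, 2)): (-2, -1) facing south
step 2 (straight(4)): (-2, -5) facing south
step 3 (straight(4)): (-2, -9) facing south
step 4 (arc(left, 2)): (0, -11) facing east
no 3-step plan works, so 4 is optimal.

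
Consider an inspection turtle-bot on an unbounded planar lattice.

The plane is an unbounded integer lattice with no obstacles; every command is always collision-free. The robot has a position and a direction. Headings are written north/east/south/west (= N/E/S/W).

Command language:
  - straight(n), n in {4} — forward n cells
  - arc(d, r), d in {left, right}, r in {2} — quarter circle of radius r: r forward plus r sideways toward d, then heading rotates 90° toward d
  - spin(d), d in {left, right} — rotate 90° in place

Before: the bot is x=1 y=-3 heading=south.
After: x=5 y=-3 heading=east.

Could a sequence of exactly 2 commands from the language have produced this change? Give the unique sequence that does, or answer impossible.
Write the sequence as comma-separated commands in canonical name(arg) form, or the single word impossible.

spin(left), straight(4)

key: running straight(4) before spin(left) would end elsewhere — order is forced
t0: x=1 y=-3 heading=south
t=1 spin(left) ⇒ x=1 y=-3 heading=east
t=2 straight(4) ⇒ x=5 y=-3 heading=east
no other 2-command option fits: unique.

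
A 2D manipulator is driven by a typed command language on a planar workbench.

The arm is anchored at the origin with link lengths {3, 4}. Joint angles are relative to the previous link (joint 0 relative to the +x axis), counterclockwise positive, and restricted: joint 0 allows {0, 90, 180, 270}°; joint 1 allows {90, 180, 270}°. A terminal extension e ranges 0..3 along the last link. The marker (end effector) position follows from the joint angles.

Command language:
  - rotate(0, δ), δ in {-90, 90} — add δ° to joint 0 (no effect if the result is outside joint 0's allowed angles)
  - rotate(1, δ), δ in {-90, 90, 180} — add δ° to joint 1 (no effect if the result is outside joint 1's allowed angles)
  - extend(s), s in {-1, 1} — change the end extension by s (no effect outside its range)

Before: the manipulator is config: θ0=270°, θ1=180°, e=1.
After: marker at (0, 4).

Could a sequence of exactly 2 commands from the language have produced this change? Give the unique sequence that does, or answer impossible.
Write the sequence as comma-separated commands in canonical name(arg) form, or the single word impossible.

t0: config: θ0=270°, θ1=180°, e=1
1. extend(1) → config: θ0=270°, θ1=180°, e=2
2. extend(1) → config: θ0=270°, θ1=180°, e=3
no other 2-command option fits: unique.

extend(1), extend(1)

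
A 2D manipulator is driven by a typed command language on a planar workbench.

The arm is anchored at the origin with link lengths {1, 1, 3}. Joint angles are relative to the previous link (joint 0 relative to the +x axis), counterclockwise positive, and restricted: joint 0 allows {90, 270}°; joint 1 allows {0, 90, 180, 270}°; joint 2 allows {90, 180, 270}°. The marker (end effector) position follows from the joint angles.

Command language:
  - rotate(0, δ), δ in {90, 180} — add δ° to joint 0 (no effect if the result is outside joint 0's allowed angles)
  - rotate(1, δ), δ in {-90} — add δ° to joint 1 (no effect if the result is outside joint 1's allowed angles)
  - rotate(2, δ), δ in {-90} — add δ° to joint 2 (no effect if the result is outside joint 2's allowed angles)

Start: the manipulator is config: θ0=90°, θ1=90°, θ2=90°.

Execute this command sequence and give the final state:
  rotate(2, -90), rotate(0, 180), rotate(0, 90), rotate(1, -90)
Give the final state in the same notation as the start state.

config: θ0=270°, θ1=0°, θ2=90°

t0: config: θ0=90°, θ1=90°, θ2=90°
[1] after rotate(2, -90): config: θ0=90°, θ1=90°, θ2=90°
[2] after rotate(0, 180): config: θ0=270°, θ1=90°, θ2=90°
[3] after rotate(0, 90): config: θ0=270°, θ1=90°, θ2=90°
[4] after rotate(1, -90): config: θ0=270°, θ1=0°, θ2=90°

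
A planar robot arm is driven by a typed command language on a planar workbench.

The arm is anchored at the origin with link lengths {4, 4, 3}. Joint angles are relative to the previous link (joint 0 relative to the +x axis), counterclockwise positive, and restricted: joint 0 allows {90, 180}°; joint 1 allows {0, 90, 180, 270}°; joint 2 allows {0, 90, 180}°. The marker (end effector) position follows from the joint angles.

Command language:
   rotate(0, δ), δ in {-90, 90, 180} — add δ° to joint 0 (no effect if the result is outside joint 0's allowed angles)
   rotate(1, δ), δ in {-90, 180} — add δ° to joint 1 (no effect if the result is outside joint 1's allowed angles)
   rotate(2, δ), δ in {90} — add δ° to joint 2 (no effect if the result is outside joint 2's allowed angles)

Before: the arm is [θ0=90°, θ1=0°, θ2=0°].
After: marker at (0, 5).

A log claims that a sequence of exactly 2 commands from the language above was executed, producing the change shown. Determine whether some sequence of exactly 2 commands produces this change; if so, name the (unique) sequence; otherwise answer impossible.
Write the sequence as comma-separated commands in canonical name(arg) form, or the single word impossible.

t0: [θ0=90°, θ1=0°, θ2=0°]
1. rotate(2, 90) → [θ0=90°, θ1=0°, θ2=90°]
2. rotate(2, 90) → [θ0=90°, θ1=0°, θ2=180°]
uniquely the one of 36 2-step routes that fits.

rotate(2, 90), rotate(2, 90)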